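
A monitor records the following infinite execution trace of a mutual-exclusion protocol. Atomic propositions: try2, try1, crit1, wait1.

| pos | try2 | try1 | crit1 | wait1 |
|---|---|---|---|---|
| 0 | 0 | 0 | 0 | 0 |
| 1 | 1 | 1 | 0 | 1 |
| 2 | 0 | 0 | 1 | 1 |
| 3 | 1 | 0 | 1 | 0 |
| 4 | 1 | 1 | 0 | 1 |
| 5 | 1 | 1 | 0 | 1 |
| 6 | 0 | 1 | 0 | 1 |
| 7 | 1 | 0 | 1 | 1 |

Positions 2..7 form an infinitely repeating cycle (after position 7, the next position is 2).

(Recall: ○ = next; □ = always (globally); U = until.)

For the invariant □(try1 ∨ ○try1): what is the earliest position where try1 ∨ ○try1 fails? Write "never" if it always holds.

2

Check try1 ∨ ○try1 at each position in order: 0 ✓, 1 ✓.
At position 2 the labels are {crit1, wait1} and the next position 3 has {crit1, try2}, so try1 ∨ ○try1 is false there. This is the first violation.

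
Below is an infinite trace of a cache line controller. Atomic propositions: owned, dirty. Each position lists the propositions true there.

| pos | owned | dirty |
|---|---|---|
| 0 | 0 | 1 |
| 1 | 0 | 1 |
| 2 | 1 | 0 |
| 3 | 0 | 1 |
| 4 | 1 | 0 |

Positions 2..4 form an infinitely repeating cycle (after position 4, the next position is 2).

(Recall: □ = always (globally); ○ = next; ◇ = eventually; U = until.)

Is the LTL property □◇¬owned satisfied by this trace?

◇¬owned holds at every position 0..4, and those are all positions ever visited, so □◇¬owned holds.

Yes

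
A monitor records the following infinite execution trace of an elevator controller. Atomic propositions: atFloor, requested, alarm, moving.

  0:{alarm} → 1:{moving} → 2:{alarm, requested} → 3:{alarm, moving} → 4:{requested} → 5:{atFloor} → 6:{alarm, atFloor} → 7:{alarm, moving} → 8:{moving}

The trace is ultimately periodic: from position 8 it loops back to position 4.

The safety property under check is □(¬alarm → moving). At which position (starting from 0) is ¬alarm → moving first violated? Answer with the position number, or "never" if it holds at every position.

Check ¬alarm → moving at each position in order: 0 ✓, 1 ✓, 2 ✓, 3 ✓.
At position 4 the labels are {requested}, so ¬alarm → moving is false there. This is the first violation.

4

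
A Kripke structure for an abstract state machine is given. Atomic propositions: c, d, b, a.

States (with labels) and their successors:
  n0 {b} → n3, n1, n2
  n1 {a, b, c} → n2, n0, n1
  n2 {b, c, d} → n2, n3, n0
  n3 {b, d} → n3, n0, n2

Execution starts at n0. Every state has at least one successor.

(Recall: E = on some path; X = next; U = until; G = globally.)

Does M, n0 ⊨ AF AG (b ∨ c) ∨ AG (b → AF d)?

Yes

States satisfying AG (b ∨ c): {n0, n1, n2, n3}.
States satisfying AF AG (b ∨ c): {n0, n1, n2, n3}.
States satisfying b → AF d: {n2, n3}.
States satisfying AG (b → AF d): ∅.
States satisfying AF AG (b ∨ c) ∨ AG (b → AF d): {n0, n1, n2, n3}.
n0 ∈ Sat(AF AG (b ∨ c) ∨ AG (b → AF d)).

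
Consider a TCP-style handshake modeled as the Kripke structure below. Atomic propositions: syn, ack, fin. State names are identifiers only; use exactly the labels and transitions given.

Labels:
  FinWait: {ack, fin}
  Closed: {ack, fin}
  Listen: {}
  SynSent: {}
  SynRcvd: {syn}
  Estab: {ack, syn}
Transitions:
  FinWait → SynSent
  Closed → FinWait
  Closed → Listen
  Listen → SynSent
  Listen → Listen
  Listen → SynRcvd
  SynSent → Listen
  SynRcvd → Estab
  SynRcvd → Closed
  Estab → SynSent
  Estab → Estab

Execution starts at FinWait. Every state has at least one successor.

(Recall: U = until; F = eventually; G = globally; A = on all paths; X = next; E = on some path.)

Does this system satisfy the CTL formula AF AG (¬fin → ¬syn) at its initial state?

Violated

States satisfying AG (¬fin → ¬syn): ∅.
States satisfying AF AG (¬fin → ¬syn): ∅.
There is a path from FinWait along which AG (¬fin → ¬syn) never holds.
FinWait ∉ Sat(AF AG (¬fin → ¬syn)).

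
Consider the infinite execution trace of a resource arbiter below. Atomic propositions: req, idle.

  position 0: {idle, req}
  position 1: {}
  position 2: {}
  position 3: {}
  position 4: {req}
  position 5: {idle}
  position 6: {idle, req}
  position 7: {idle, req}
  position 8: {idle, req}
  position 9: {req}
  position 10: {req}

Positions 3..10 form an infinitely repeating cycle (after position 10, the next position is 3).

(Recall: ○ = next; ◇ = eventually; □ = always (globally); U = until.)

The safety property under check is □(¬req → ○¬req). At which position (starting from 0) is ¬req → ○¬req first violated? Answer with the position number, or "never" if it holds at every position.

Check ¬req → ○¬req at each position in order: 0 ✓, 1 ✓, 2 ✓.
At position 3 the labels are {} and the next position 4 has {req}, so ¬req → ○¬req is false there. This is the first violation.

3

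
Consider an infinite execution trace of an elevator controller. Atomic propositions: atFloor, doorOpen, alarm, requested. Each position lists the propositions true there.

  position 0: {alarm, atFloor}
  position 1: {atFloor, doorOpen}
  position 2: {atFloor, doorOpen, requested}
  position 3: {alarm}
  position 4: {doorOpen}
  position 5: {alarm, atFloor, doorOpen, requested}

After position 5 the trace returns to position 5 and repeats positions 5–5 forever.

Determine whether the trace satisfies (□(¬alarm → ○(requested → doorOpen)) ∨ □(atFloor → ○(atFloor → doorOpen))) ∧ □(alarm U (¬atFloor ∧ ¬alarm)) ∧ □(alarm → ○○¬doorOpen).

Violated

alarm → ○○¬doorOpen must hold at every position from 0 onward. It fails at position 0, so □(alarm → ○○¬doorOpen) is false.
Positions where alarm holds: 0, 3, 5.
Check ○○¬doorOpen at each: 0→fails, 3→fails, 5→fails.
At position 0: (□(¬alarm → ○(requested → doorOpen)) ∨ □(atFloor → ○(atFloor → doorOpen))) ∧ □(alarm U (¬atFloor ∧ ¬alarm)) is false; □(alarm → ○○¬doorOpen) is false; so (□(¬alarm → ○(requested → doorOpen)) ∨ □(atFloor → ○(atFloor → doorOpen))) ∧ □(alarm U (¬atFloor ∧ ¬alarm)) ∧ □(alarm → ○○¬doorOpen) is false.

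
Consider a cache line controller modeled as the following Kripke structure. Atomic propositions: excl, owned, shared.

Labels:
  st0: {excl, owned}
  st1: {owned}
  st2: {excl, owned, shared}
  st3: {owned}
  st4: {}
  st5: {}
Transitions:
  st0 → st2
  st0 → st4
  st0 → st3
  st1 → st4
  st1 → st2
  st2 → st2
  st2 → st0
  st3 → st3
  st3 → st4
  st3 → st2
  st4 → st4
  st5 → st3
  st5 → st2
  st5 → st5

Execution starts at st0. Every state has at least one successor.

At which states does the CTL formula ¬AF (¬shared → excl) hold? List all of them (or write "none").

States satisfying ¬shared → excl: {st0, st2}.
States satisfying AF (¬shared → excl): {st0, st2}.
States satisfying ¬AF (¬shared → excl): {st1, st3, st4, st5}.

{st1, st3, st4, st5}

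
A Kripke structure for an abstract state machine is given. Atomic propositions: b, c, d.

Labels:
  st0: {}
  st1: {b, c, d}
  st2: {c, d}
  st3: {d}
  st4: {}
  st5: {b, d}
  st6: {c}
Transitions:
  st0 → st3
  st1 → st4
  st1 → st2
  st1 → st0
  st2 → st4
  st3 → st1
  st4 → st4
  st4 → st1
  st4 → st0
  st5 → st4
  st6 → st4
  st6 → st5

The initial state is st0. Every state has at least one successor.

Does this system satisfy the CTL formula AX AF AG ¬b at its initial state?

States satisfying AF AG ¬b: ∅.
States satisfying AX AF AG ¬b: ∅.
st0 ∉ Sat(AX AF AG ¬b).

Does not hold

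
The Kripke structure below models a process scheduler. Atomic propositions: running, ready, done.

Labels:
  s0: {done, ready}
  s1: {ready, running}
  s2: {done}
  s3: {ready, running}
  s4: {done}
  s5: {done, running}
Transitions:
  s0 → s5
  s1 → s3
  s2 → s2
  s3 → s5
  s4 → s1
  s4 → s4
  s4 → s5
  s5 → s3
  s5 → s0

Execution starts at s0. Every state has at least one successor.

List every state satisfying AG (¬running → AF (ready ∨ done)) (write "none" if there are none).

{s0, s1, s2, s3, s4, s5}

States satisfying ¬running → AF (ready ∨ done): {s0, s1, s2, s3, s4, s5}.
States satisfying AG (¬running → AF (ready ∨ done)): {s0, s1, s2, s3, s4, s5}.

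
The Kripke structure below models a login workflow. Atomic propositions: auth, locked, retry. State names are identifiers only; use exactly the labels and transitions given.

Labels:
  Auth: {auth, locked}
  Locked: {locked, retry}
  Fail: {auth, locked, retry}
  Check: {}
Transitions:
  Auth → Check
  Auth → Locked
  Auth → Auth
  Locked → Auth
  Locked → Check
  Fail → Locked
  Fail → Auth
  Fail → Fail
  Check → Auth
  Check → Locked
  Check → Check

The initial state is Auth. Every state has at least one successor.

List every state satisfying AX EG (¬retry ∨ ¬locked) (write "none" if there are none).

States satisfying EG (¬retry ∨ ¬locked): {Auth, Check}.
States satisfying AX EG (¬retry ∨ ¬locked): {Locked}.

{Locked}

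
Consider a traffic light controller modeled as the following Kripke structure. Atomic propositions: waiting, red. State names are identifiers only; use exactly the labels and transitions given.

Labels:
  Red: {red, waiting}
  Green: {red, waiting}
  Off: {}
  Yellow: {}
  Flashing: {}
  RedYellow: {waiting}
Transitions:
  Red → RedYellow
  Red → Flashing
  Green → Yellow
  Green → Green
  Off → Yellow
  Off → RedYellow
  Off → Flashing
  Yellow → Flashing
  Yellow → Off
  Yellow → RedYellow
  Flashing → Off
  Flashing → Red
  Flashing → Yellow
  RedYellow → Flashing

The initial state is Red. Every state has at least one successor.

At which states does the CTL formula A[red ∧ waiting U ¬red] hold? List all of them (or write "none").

States satisfying red ∧ waiting: {Red, Green}.
States satisfying ¬red: {Off, Yellow, Flashing, RedYellow}.
States satisfying A[red ∧ waiting U ¬red]: {Red, Off, Yellow, Flashing, RedYellow}.

{Red, Off, Yellow, Flashing, RedYellow}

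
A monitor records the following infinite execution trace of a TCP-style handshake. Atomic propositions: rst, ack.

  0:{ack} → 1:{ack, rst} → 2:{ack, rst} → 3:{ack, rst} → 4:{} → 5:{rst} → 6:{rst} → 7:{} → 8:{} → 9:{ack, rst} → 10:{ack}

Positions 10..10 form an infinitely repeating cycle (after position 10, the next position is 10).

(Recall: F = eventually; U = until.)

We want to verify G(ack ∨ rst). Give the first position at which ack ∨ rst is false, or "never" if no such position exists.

Check ack ∨ rst at each position in order: 0 ✓, 1 ✓, 2 ✓, 3 ✓.
At position 4 the labels are {}, so ack ∨ rst is false there. This is the first violation.

4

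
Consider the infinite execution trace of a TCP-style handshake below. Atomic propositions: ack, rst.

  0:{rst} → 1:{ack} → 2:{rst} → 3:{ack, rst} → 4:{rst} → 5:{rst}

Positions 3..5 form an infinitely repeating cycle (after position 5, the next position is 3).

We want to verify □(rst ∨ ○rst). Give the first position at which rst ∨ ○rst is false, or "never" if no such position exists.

rst ∨ ○rst holds at every position 0..5, and those are all the positions the trace ever visits, so the invariant □(rst ∨ ○rst) is never violated.

never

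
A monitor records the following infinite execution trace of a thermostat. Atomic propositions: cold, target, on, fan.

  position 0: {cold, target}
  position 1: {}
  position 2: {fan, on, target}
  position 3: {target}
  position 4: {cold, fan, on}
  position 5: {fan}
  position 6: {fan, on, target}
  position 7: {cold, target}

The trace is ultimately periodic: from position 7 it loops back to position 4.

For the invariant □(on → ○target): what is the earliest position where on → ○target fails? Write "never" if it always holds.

Check on → ○target at each position in order: 0 ✓, 1 ✓, 2 ✓, 3 ✓.
At position 4 the labels are {cold, fan, on} and the next position 5 has {fan}, so on → ○target is false there. This is the first violation.

4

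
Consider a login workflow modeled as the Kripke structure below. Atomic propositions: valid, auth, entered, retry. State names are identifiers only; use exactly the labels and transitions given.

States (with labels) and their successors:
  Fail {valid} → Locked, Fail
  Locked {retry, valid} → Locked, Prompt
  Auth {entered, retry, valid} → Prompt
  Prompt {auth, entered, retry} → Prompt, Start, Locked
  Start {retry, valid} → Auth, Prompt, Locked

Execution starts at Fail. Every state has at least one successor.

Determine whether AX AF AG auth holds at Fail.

States satisfying AF AG auth: ∅.
States satisfying AX AF AG auth: ∅.
Fail ∉ Sat(AX AF AG auth).

Violated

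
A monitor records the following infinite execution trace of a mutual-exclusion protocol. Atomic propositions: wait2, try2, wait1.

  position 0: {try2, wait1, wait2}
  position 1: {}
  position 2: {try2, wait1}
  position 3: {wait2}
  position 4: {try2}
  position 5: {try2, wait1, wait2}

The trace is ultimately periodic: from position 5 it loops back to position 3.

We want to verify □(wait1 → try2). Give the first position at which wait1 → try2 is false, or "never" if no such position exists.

wait1 → try2 holds at every position 0..5, and those are all the positions the trace ever visits, so the invariant □(wait1 → try2) is never violated.

never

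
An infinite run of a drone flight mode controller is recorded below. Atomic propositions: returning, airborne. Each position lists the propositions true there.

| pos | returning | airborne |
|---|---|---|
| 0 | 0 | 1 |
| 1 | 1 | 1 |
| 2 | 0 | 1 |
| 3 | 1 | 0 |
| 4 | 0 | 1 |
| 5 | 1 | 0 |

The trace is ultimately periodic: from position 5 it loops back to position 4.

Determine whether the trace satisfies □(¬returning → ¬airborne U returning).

Does not hold

¬returning → ¬airborne U returning must hold at every position from 0 onward. It fails at position 0, so □(¬returning → ¬airborne U returning) is false.
Positions where ¬returning holds: 0, 2, 4.
Check ¬airborne U returning at each: 0→fails, 2→fails, 4→fails.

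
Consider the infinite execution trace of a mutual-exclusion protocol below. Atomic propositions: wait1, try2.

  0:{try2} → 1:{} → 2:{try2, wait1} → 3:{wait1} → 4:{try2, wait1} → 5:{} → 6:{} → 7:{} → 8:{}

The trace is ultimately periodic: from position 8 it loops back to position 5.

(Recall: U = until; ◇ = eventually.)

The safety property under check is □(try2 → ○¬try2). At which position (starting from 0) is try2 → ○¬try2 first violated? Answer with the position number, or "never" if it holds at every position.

try2 → ○¬try2 holds at every position 0..8, and those are all the positions the trace ever visits, so the invariant □(try2 → ○¬try2) is never violated.

never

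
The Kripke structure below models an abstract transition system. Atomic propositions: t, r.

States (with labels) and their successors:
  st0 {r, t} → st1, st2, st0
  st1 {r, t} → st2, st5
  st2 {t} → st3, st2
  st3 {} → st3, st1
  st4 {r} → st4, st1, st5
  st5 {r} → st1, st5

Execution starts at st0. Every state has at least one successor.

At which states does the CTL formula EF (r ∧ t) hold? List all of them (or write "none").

States satisfying r ∧ t: {st0, st1}.
States satisfying EF (r ∧ t): {st0, st1, st2, st3, st4, st5}.

{st0, st1, st2, st3, st4, st5}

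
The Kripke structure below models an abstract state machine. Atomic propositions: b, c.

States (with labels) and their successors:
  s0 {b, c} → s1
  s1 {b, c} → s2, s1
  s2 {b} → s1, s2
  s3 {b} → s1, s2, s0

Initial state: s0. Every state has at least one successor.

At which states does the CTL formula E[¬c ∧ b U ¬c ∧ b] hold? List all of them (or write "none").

{s2, s3}

States satisfying ¬c ∧ b: {s2, s3}.
States satisfying E[¬c ∧ b U ¬c ∧ b]: {s2, s3}.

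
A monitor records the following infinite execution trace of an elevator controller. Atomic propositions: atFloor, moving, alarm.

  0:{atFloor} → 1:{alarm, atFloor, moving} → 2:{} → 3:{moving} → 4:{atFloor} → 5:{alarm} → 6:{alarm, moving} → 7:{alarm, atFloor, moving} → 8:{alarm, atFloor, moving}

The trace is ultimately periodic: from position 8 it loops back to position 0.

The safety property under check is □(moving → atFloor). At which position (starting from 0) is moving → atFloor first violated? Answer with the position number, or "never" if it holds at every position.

3

Check moving → atFloor at each position in order: 0 ✓, 1 ✓, 2 ✓.
At position 3 the labels are {moving}, so moving → atFloor is false there. This is the first violation.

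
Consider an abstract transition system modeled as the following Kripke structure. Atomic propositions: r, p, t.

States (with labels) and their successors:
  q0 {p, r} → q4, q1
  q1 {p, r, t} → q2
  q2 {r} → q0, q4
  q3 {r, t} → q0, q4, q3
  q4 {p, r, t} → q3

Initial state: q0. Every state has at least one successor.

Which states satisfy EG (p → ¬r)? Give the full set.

States satisfying p → ¬r: {q2, q3}.
States satisfying EG (p → ¬r): {q3}.

{q3}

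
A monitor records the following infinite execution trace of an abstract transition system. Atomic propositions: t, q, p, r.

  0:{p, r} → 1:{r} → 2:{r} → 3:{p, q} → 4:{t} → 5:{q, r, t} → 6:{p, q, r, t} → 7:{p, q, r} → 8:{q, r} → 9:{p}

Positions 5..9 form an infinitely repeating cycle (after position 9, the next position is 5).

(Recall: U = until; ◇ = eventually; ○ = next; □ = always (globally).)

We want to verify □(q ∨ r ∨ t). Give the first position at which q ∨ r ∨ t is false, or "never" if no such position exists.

9

Check q ∨ r ∨ t at each position in order: 0 ✓, 1 ✓, 2 ✓, 3 ✓, 4 ✓, 5 ✓, 6 ✓, 7 ✓, 8 ✓.
At position 9 the labels are {p}, so q ∨ r ∨ t is false there. This is the first violation.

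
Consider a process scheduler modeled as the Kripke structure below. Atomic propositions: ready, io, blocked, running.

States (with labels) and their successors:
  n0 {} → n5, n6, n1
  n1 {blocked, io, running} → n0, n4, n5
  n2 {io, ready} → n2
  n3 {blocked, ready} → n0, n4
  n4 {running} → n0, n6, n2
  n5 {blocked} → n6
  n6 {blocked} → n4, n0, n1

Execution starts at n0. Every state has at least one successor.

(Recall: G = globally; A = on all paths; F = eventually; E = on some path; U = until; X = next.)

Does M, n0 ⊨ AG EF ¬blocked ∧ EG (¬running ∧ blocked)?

States satisfying EF ¬blocked: {n0, n1, n2, n3, n4, n5, n6}.
States satisfying AG EF ¬blocked: {n0, n1, n2, n3, n4, n5, n6}.
States satisfying ¬running ∧ blocked: {n3, n5, n6}.
States satisfying EG (¬running ∧ blocked): ∅.
States satisfying AG EF ¬blocked ∧ EG (¬running ∧ blocked): ∅.
n0 ∉ Sat(AG EF ¬blocked ∧ EG (¬running ∧ blocked)).

Does not hold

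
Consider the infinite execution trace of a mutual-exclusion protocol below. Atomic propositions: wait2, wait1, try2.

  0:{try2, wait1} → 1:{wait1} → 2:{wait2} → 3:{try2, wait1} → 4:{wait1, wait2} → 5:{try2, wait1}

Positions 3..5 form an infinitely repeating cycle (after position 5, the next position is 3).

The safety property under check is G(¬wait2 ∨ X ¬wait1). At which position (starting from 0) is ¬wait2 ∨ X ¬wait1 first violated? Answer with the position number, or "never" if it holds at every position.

Check ¬wait2 ∨ X ¬wait1 at each position in order: 0 ✓, 1 ✓.
At position 2 the labels are {wait2} and the next position 3 has {try2, wait1}, so ¬wait2 ∨ X ¬wait1 is false there. This is the first violation.

2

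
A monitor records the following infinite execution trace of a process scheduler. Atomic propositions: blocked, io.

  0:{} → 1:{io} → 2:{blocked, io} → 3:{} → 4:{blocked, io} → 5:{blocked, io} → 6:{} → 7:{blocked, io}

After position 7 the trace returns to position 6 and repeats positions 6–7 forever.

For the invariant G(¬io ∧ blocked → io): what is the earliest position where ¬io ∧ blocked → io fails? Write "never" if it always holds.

never

¬io ∧ blocked → io holds at every position 0..7, and those are all the positions the trace ever visits, so the invariant G(¬io ∧ blocked → io) is never violated.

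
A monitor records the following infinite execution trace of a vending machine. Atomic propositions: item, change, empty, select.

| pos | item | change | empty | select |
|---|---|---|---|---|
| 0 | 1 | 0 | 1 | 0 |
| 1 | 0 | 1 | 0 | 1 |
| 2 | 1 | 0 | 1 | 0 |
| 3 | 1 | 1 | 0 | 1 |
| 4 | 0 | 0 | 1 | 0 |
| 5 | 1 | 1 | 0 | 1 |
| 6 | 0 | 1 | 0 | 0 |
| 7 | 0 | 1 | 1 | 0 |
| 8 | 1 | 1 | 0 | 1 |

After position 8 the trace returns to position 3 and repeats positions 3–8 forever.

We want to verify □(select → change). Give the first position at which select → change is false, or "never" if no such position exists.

select → change holds at every position 0..8, and those are all the positions the trace ever visits, so the invariant □(select → change) is never violated.

never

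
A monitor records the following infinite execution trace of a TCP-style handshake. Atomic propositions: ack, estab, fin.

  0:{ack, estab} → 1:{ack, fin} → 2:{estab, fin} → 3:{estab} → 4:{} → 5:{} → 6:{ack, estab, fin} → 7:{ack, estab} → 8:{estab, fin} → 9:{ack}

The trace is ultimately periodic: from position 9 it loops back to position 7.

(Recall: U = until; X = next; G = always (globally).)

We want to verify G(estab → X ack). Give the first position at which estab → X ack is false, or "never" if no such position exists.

2

Check estab → X ack at each position in order: 0 ✓, 1 ✓.
At position 2 the labels are {estab, fin} and the next position 3 has {estab}, so estab → X ack is false there. This is the first violation.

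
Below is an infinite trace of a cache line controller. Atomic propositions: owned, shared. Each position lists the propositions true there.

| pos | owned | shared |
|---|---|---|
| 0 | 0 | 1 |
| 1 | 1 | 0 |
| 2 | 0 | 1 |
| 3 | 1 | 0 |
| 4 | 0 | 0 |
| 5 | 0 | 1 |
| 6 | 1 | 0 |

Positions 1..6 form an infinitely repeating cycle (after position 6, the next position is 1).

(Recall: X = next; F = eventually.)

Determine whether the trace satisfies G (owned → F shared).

owned → F shared holds at every position 0..6, and those are all positions ever visited, so G (owned → F shared) holds.
Positions where owned holds: 1, 3, 6.
Check F shared at each: 1→ok, 3→ok, 6→ok.

Holds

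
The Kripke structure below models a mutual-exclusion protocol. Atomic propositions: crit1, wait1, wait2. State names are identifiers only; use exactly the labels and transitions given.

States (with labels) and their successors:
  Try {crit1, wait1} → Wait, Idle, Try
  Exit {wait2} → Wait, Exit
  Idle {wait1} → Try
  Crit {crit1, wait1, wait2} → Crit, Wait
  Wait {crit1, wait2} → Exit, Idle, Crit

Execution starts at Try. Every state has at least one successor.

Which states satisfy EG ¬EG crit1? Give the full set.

{Exit}

States satisfying ¬EG crit1: {Exit, Idle}.
States satisfying EG ¬EG crit1: {Exit}.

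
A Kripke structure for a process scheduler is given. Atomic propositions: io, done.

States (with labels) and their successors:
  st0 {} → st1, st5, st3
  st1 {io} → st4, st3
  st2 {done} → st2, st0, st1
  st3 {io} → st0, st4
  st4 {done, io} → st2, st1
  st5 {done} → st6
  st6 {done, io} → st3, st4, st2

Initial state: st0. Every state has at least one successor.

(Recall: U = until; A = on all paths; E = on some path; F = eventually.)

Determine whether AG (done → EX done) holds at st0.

Satisfied

States satisfying done → EX done: {st0, st1, st2, st3, st4, st5, st6}.
States satisfying AG (done → EX done): {st0, st1, st2, st3, st4, st5, st6}.
Every state reachable from st0 satisfies done → EX done.
st0 ∈ Sat(AG (done → EX done)).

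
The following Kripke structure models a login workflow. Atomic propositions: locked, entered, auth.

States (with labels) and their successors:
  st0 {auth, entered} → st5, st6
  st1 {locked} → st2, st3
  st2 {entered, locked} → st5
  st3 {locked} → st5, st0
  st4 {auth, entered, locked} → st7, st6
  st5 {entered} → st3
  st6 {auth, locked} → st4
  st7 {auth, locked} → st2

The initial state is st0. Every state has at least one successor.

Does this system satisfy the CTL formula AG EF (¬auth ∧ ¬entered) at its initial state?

States satisfying EF (¬auth ∧ ¬entered): {st0, st1, st2, st3, st4, st5, st6, st7}.
States satisfying AG EF (¬auth ∧ ¬entered): {st0, st1, st2, st3, st4, st5, st6, st7}.
Every state reachable from st0 satisfies EF (¬auth ∧ ¬entered).
st0 ∈ Sat(AG EF (¬auth ∧ ¬entered)).

Satisfied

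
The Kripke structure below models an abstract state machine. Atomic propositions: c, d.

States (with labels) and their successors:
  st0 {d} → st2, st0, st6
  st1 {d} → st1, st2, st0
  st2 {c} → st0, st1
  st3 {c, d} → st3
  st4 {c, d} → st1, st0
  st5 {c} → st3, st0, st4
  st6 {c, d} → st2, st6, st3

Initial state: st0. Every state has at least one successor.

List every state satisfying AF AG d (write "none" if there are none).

States satisfying AG d: {st3}.
States satisfying AF AG d: {st3}.

{st3}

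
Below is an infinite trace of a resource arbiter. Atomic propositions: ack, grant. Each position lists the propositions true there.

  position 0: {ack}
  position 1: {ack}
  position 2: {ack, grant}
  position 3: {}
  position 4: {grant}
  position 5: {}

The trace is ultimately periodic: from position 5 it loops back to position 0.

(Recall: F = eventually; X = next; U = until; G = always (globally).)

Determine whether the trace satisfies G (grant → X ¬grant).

grant → X ¬grant holds at every position 0..5, and those are all positions ever visited, so G (grant → X ¬grant) holds.
Positions where grant holds: 2, 4.
Check X ¬grant at each: 2→ok, 4→ok.

Holds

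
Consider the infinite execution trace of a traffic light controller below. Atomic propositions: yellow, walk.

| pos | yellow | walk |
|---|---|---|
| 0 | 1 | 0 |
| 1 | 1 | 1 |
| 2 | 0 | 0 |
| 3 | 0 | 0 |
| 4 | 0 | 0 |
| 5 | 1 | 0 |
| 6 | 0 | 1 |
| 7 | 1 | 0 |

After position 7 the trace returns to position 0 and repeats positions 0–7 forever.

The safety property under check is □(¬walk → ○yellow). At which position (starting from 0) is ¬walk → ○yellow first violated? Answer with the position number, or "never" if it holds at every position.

2

Check ¬walk → ○yellow at each position in order: 0 ✓, 1 ✓.
At position 2 the labels are {} and the next position 3 has {}, so ¬walk → ○yellow is false there. This is the first violation.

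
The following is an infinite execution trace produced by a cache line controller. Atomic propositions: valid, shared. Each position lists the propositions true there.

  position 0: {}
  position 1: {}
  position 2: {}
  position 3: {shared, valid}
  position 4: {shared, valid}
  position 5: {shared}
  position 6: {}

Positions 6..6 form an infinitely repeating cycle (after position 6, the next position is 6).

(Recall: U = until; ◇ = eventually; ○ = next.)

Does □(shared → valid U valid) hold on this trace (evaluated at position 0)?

No

shared → valid U valid must hold at every position from 0 onward. It fails at position 5, so □(shared → valid U valid) is false.
Positions where shared holds: 3, 4, 5.
Check valid U valid at each: 3→ok, 4→ok, 5→fails.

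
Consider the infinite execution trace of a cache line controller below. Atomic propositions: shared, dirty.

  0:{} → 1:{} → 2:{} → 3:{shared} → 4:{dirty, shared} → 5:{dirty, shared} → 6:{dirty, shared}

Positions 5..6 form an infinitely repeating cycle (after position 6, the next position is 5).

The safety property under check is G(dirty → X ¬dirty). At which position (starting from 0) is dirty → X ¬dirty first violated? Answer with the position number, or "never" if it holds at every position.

Check dirty → X ¬dirty at each position in order: 0 ✓, 1 ✓, 2 ✓, 3 ✓.
At position 4 the labels are {dirty, shared} and the next position 5 has {dirty, shared}, so dirty → X ¬dirty is false there. This is the first violation.

4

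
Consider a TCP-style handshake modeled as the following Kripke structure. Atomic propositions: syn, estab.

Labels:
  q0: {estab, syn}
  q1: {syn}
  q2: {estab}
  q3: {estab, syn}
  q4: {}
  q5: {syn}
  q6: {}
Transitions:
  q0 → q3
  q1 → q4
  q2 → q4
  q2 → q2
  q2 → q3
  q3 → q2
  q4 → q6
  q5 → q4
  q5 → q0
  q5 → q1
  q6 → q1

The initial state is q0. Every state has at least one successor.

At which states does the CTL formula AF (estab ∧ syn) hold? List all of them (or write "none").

States satisfying estab ∧ syn: {q0, q3}.
States satisfying AF (estab ∧ syn): {q0, q3}.

{q0, q3}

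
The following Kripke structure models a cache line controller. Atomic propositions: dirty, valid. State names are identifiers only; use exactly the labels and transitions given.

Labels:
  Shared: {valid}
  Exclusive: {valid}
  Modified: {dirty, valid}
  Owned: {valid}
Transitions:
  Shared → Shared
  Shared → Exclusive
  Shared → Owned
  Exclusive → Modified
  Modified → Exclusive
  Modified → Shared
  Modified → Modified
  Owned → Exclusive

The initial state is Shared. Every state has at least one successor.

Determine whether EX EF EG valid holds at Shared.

Satisfied

States satisfying EF EG valid: {Shared, Exclusive, Modified, Owned}.
States satisfying EX EF EG valid: {Shared, Exclusive, Modified, Owned}.
Shared ∈ Sat(EX EF EG valid).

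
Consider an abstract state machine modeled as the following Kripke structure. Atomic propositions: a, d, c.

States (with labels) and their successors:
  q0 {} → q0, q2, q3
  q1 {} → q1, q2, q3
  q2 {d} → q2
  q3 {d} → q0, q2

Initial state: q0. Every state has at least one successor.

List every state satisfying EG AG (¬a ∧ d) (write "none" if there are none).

{q2}

States satisfying AG (¬a ∧ d): {q2}.
States satisfying EG AG (¬a ∧ d): {q2}.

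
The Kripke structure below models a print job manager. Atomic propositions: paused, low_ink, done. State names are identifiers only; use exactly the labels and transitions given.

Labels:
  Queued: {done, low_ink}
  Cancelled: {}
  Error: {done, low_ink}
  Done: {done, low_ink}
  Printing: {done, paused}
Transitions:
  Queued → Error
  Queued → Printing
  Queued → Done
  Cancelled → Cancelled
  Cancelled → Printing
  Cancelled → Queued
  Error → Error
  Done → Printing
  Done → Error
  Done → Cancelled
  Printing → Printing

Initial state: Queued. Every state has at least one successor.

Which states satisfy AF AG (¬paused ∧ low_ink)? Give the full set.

{Error}

States satisfying AG (¬paused ∧ low_ink): {Error}.
States satisfying AF AG (¬paused ∧ low_ink): {Error}.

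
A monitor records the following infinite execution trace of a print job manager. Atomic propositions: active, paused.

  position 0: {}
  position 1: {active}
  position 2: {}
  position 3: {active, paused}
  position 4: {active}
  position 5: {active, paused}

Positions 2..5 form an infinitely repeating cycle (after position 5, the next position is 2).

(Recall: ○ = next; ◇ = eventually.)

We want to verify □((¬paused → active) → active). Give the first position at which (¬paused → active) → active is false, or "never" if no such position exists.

never

(¬paused → active) → active holds at every position 0..5, and those are all the positions the trace ever visits, so the invariant □((¬paused → active) → active) is never violated.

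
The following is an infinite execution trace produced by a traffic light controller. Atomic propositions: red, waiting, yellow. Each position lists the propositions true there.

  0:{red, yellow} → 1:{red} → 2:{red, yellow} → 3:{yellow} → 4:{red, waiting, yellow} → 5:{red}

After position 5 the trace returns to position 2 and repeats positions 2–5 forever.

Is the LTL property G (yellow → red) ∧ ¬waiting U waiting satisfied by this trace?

No

yellow → red must hold at every position from 0 onward. It fails at position 3, so G (yellow → red) is false.
Positions where yellow holds: 0, 2, 3, 4.
Check red at each: 0→ok, 2→ok, 3→fails, 4→ok.
Walking from position 0: waiting first holds at position 4, and ¬waiting holds at every earlier position along the way, so ¬waiting U waiting holds.
At position 0: G (yellow → red) is false; ¬waiting U waiting is true; so G (yellow → red) ∧ ¬waiting U waiting is false.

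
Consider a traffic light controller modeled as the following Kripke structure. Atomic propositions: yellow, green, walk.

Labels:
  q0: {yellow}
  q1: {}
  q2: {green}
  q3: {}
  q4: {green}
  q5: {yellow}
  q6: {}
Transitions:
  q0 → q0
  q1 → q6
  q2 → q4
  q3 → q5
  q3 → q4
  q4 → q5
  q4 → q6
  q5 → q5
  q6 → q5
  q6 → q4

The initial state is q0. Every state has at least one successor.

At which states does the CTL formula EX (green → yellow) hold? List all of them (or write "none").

{q0, q1, q3, q4, q5, q6}

States satisfying green → yellow: {q0, q1, q3, q5, q6}.
States satisfying EX (green → yellow): {q0, q1, q3, q4, q5, q6}.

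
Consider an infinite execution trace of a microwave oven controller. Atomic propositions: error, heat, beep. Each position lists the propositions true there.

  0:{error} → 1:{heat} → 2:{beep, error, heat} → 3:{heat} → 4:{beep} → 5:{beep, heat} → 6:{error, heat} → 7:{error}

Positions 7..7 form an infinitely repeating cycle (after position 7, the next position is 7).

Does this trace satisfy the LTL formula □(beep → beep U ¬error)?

Satisfied

beep → beep U ¬error holds at every position 0..7, and those are all positions ever visited, so □(beep → beep U ¬error) holds.
Positions where beep holds: 2, 4, 5.
Check beep U ¬error at each: 2→ok, 4→ok, 5→ok.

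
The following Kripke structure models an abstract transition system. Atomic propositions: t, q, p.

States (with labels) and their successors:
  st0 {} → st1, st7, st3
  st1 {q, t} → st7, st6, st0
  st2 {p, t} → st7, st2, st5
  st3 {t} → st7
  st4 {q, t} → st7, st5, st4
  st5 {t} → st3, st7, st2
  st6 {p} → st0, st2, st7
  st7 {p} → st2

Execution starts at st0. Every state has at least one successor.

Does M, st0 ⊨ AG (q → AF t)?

Holds

States satisfying q → AF t: {st0, st1, st2, st3, st4, st5, st6, st7}.
States satisfying AG (q → AF t): {st0, st1, st2, st3, st4, st5, st6, st7}.
Every state reachable from st0 satisfies q → AF t.
st0 ∈ Sat(AG (q → AF t)).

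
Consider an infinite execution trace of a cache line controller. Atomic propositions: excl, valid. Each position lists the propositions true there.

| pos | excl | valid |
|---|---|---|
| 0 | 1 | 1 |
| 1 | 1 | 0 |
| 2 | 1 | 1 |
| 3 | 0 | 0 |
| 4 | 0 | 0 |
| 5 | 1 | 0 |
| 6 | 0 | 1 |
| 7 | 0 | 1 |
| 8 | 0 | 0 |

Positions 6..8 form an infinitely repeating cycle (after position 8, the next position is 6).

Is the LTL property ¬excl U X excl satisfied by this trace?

Holds

Walking from position 0: X excl first holds at position 0, and ¬excl holds at every earlier position along the way, so ¬excl U X excl holds.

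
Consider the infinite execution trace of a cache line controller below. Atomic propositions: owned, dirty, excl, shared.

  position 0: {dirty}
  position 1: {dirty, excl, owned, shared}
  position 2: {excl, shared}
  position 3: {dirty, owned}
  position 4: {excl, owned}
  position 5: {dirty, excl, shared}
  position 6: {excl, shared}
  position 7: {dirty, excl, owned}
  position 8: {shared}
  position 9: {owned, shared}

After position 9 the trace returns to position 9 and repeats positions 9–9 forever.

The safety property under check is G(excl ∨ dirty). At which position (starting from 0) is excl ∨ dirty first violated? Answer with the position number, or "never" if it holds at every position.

8

Check excl ∨ dirty at each position in order: 0 ✓, 1 ✓, 2 ✓, 3 ✓, 4 ✓, 5 ✓, 6 ✓, 7 ✓.
At position 8 the labels are {shared}, so excl ∨ dirty is false there. This is the first violation.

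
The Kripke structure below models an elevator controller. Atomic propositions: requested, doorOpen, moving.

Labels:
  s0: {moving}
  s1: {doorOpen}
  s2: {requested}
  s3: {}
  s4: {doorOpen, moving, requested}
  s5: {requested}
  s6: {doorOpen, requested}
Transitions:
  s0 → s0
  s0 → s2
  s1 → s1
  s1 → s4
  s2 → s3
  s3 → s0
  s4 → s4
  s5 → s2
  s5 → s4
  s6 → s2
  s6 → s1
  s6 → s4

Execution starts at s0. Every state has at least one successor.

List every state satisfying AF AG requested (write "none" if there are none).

{s4}

States satisfying AG requested: {s4}.
States satisfying AF AG requested: {s4}.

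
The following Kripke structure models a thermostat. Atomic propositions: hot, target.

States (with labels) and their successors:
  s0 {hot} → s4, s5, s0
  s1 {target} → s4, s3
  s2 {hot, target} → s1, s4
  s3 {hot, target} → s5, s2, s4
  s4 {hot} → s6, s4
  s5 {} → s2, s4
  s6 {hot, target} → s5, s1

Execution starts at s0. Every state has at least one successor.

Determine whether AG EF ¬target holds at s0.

States satisfying EF ¬target: {s0, s1, s2, s3, s4, s5, s6}.
States satisfying AG EF ¬target: {s0, s1, s2, s3, s4, s5, s6}.
Every state reachable from s0 satisfies EF ¬target.
s0 ∈ Sat(AG EF ¬target).

Satisfied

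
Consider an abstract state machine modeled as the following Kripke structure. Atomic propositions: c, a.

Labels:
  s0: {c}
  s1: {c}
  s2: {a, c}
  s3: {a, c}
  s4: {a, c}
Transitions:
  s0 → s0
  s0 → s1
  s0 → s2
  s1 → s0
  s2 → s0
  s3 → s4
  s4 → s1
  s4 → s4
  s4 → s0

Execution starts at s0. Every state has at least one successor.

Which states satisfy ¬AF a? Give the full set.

States satisfying a: {s2, s3, s4}.
States satisfying AF a: {s2, s3, s4}.
States satisfying ¬AF a: {s0, s1}.

{s0, s1}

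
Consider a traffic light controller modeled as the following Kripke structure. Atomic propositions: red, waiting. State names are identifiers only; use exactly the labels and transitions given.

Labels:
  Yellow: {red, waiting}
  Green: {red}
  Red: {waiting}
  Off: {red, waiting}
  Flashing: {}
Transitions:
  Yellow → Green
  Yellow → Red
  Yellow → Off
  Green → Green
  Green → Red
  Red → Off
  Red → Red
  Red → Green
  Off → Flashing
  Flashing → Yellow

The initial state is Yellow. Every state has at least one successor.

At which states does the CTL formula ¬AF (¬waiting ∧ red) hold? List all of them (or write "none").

{Yellow, Red, Off, Flashing}

States satisfying ¬waiting ∧ red: {Green}.
States satisfying AF (¬waiting ∧ red): {Green}.
States satisfying ¬AF (¬waiting ∧ red): {Yellow, Red, Off, Flashing}.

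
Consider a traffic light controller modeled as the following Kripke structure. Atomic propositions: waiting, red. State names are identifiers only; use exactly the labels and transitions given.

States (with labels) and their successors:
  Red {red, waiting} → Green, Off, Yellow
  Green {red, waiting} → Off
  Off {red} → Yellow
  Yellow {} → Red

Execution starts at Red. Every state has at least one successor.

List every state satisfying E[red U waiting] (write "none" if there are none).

States satisfying red: {Red, Green, Off}.
States satisfying waiting: {Red, Green}.
States satisfying E[red U waiting]: {Red, Green}.

{Red, Green}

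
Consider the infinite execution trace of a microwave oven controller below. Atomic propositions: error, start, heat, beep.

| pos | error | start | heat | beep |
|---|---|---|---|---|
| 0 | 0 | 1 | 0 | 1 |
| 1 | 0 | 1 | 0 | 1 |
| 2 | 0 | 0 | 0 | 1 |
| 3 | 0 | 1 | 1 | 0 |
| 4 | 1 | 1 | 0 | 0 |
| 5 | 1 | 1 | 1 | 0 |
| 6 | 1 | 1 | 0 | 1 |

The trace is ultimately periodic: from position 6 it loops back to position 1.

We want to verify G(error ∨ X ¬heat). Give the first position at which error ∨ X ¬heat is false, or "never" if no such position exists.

2

Check error ∨ X ¬heat at each position in order: 0 ✓, 1 ✓.
At position 2 the labels are {beep} and the next position 3 has {heat, start}, so error ∨ X ¬heat is false there. This is the first violation.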